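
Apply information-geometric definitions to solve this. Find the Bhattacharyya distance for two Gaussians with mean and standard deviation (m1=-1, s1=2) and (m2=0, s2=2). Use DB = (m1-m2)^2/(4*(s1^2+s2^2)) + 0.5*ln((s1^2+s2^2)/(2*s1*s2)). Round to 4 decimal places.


Bhattacharyya distance between two Gaussians:
DB = (m1-m2)^2/(4*(s1^2+s2^2)) + (1/2)*ln((s1^2+s2^2)/(2*s1*s2)).
(m1-m2)^2 = (-1)^2 = 1.
s1^2+s2^2 = 4 + 4 = 8.
term1 = 1/32 = 0.03125.
term2 = 0.5*ln(8/8.0) = 0.0.
DB = 0.03125 + 0.0 = 0.0313

0.0313


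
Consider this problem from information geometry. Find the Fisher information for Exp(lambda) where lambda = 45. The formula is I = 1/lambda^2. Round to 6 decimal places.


Fisher information for exponential: I(lambda) = 1/lambda^2.
lambda = 45, lambda^2 = 2025.
I = 1/2025 = 0.000494

0.000494


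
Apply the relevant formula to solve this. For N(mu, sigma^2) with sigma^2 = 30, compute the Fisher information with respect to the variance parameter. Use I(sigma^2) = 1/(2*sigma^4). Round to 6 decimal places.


Fisher information for variance: I(sigma^2) = 1/(2*sigma^4).
sigma^2 = 30, so sigma^4 = 900.
I = 1/(2*900) = 1/1800 = 0.000556

0.000556


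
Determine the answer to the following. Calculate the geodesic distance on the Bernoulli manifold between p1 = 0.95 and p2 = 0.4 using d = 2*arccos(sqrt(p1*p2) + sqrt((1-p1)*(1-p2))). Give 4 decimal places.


Geodesic distance on Bernoulli manifold:
d(p1,p2) = 2*arccos(sqrt(p1*p2) + sqrt((1-p1)*(1-p2))).
sqrt(p1*p2) = sqrt(0.95*0.4) = 0.616441.
sqrt((1-p1)*(1-p2)) = sqrt(0.05*0.6) = 0.173205.
arg = 0.616441 + 0.173205 = 0.789646.
d = 2*arccos(0.789646) = 1.3211

1.3211


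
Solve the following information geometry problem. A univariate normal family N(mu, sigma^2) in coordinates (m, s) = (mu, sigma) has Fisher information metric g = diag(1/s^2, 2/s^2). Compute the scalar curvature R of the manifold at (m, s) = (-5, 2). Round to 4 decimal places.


The metric has the form g = (A dm^2 + B ds^2)/s^2 with A = 1, B = 2.
Substitute u = sqrt(A/B)*m: g = B*(du^2 + ds^2)/s^2, i.e. B times the
Poincare upper half-plane metric, which has constant Gaussian curvature -1.
Scaling a 2D metric by a constant c divides the Gaussian curvature by c,
so K = -1/B = -1/(2) = -0.5000 everywhere (the point (m, s) = (-5, 2) is irrelevant:
the curvature is constant).
Scalar curvature in dimension 2: R = 2K = -2/(2) = -1.0000.

-1.0000


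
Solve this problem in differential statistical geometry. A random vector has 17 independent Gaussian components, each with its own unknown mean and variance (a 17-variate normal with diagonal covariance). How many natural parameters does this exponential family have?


Exponential family dimension calculation:
Each univariate normal has two natural parameters (mu/sigma^2 and -1/(2 sigma^2)).
With 17 independent components, dim = 2 * 17 = 34.

34


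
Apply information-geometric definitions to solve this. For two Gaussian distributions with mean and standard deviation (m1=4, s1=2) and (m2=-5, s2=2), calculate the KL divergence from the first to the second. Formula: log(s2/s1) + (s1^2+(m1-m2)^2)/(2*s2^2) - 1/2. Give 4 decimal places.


KL divergence between normal distributions:
KL = log(s2/s1) + (s1^2 + (m1-m2)^2)/(2*s2^2) - 1/2.
log(2/2) = 0.0.
(2^2 + (4--5)^2)/(2*2^2) = (4 + 81)/8 = 10.625.
KL = 0.0 + 10.625 - 0.5 = 10.1250

10.1250


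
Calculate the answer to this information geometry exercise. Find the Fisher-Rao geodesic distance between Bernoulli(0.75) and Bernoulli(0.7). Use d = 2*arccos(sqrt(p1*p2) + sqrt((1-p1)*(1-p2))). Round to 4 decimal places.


Geodesic distance on Bernoulli manifold:
d(p1,p2) = 2*arccos(sqrt(p1*p2) + sqrt((1-p1)*(1-p2))).
sqrt(p1*p2) = sqrt(0.75*0.7) = 0.724569.
sqrt((1-p1)*(1-p2)) = sqrt(0.25*0.3) = 0.273861.
arg = 0.724569 + 0.273861 = 0.99843.
d = 2*arccos(0.99843) = 0.1121

0.1121


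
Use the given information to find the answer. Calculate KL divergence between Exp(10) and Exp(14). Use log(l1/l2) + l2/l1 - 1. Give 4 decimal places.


KL divergence for exponential family:
KL = log(l1/l2) + l2/l1 - 1.
log(10/14) = -0.336472.
14/10 = 1.4.
KL = -0.336472 + 1.4 - 1 = 0.0635

0.0635


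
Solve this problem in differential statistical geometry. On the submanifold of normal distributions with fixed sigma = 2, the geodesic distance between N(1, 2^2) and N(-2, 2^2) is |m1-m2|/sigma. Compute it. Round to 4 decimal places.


On the fixed-variance normal subfamily, geodesic distance = |m1-m2|/sigma.
|1 - -2| = 3.
sigma = 2.
d = 3/2 = 1.5000

1.5000


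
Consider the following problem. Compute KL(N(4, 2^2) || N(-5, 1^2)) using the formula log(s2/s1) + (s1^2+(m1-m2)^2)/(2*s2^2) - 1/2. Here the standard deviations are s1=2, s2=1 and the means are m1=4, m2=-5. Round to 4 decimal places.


KL divergence between normal distributions:
KL = log(s2/s1) + (s1^2 + (m1-m2)^2)/(2*s2^2) - 1/2.
log(1/2) = -0.693147.
(2^2 + (4--5)^2)/(2*1^2) = (4 + 81)/2 = 42.5.
KL = -0.693147 + 42.5 - 0.5 = 41.3069

41.3069


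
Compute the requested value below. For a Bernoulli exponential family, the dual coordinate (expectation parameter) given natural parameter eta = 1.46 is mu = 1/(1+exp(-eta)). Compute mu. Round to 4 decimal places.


Dual coordinate (expectation parameter) for Bernoulli:
mu = 1/(1+exp(-eta)).
eta = 1.46.
exp(-eta) = exp(-1.46) = 0.232236.
mu = 1/(1+0.232236) = 0.8115

0.8115


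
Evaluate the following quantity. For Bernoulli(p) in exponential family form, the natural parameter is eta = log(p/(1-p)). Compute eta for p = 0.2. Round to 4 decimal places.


Natural parameter for Bernoulli: eta = log(p/(1-p)).
p = 0.2, 1-p = 0.8.
p/(1-p) = 0.25.
eta = log(0.25) = -1.3863

-1.3863


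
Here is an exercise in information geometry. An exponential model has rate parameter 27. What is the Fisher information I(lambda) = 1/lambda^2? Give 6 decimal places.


Fisher information for exponential: I(lambda) = 1/lambda^2.
lambda = 27, lambda^2 = 729.
I = 1/729 = 0.001372

0.001372


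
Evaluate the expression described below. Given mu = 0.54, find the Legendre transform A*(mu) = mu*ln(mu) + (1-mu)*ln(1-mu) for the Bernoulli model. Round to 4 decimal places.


Legendre transform for Bernoulli:
A*(mu) = mu*log(mu) + (1-mu)*log(1-mu).
mu = 0.54, 1-mu = 0.46.
mu*log(mu) = 0.54*log(0.54) = -0.332741.
(1-mu)*log(1-mu) = 0.46*log(0.46) = -0.357203.
A* = -0.332741 + -0.357203 = -0.6899

-0.6899


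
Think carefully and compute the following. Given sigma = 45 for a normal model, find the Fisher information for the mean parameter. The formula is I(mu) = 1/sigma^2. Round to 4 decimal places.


The Fisher information for the mean of a normal distribution is I(mu) = 1/sigma^2.
sigma = 45, so sigma^2 = 2025.
I(mu) = 1/2025 = 0.0005

0.0005


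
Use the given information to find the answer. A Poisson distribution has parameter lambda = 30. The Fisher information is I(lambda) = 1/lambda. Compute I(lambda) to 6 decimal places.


Fisher information for Poisson: I(lambda) = 1/lambda.
lambda = 30.
I(lambda) = 1/30 = 0.033333

0.033333


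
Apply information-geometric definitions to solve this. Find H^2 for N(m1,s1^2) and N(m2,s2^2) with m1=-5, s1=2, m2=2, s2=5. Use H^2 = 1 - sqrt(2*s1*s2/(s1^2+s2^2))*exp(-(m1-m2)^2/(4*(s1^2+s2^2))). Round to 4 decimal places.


Squared Hellinger distance for Gaussians:
H^2 = 1 - sqrt(2*s1*s2/(s1^2+s2^2)) * exp(-(m1-m2)^2/(4*(s1^2+s2^2))).
s1^2 = 4, s2^2 = 25, s1^2+s2^2 = 29.
sqrt(2*2*5/(29)) = 0.830455.
(m1-m2)^2 = (-7)^2 = 49.
exp(-49/(4*29)) = exp(-0.422414) = 0.655463.
H^2 = 1 - 0.830455*0.655463 = 0.4557

0.4557


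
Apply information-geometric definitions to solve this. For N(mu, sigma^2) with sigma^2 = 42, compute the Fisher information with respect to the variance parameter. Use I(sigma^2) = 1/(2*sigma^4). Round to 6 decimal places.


Fisher information for variance: I(sigma^2) = 1/(2*sigma^4).
sigma^2 = 42, so sigma^4 = 1764.
I = 1/(2*1764) = 1/3528 = 0.000283

0.000283


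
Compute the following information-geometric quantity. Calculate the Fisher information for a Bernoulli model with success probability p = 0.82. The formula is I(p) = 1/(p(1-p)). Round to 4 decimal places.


For Bernoulli(p), Fisher information is I(p) = 1/(p*(1-p)).
p = 0.82, 1-p = 0.18.
p*(1-p) = 0.1476.
I(p) = 1/0.1476 = 6.7751

6.7751


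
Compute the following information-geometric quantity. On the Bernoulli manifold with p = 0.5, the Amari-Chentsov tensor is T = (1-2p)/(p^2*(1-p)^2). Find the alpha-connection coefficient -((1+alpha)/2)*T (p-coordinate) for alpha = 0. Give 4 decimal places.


Skewness (Amari-Chentsov) tensor: T = (1-2p)/(p^2*(1-p)^2).
p = 0.5, 1-2p = 0.0, p^2 = 0.25, (1-p)^2 = 0.25.
T = 0.0/(0.25 * 0.25) = 0.0.
In the p-coordinate, Gamma^(alpha) = Gamma^(0) - (alpha/2)*T with Gamma^(0) = (1/2)*g'(p) = -T/2,
so Gamma^(alpha) = -((1+alpha)/2)*T.
alpha = 0, -(1+alpha)/2 = -0.5.
Gamma = -0.5 * 0.0 = 0.0000

0.0000


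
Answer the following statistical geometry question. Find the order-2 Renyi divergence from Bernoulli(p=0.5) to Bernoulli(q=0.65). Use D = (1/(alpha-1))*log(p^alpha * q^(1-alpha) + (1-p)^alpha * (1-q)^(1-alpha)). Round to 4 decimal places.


Renyi divergence of order alpha between Bernoulli distributions:
D = (1/(alpha-1))*log(p^alpha * q^(1-alpha) + (1-p)^alpha * (1-q)^(1-alpha)).
alpha = 2, p = 0.5, q = 0.65.
p^alpha * q^(1-alpha) = 0.5^2 * 0.65^-1 = 0.384615.
(1-p)^alpha * (1-q)^(1-alpha) = 0.5^2 * 0.35^-1 = 0.714286.
sum = 0.384615 + 0.714286 = 1.098901.
D = (1/1)*log(1.098901) = 0.0943

0.0943


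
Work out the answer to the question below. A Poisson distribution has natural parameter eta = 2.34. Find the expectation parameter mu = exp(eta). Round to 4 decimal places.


Expectation parameter for Poisson exponential family:
mu = exp(eta).
eta = 2.34.
mu = exp(2.34) = 10.3812

10.3812


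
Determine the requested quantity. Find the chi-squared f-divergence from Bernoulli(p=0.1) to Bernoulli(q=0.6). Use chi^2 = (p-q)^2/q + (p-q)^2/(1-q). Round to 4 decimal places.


Chi-squared divergence between Bernoulli distributions:
chi^2 = (p-q)^2/q + (p-q)^2/(1-q).
p = 0.1, q = 0.6, p-q = -0.5.
(p-q)^2 = 0.25.
term1 = 0.25/0.6 = 0.416667.
term2 = 0.25/0.4 = 0.625.
chi^2 = 0.416667 + 0.625 = 1.0417

1.0417


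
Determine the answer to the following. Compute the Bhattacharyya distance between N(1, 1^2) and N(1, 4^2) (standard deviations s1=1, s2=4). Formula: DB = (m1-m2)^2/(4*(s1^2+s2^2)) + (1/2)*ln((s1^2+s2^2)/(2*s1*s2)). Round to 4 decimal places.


Bhattacharyya distance between two Gaussians:
DB = (m1-m2)^2/(4*(s1^2+s2^2)) + (1/2)*ln((s1^2+s2^2)/(2*s1*s2)).
(m1-m2)^2 = (0)^2 = 0.
s1^2+s2^2 = 1 + 16 = 17.
term1 = 0/68 = 0.0.
term2 = 0.5*ln(17/8.0) = 0.376886.
DB = 0.0 + 0.376886 = 0.3769

0.3769


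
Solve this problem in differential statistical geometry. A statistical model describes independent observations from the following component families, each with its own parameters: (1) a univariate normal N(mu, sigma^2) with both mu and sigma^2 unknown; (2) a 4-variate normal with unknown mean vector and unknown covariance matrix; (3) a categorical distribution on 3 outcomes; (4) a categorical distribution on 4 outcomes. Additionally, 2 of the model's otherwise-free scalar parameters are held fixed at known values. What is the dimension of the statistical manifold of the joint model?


The dimension of a statistical manifold equals the number of free
(independent) real parameters of the model. For a product of independent
blocks the parameter counts add.
- normal (mu, sigma^2): 2.
- 4-variate normal: 4 (mean) + 4*5/2 = 10 (symmetric covariance) = 14.
- categorical on 3 outcomes (probabilities sum to 1): 3-1 = 2.
- categorical on 4 outcomes (probabilities sum to 1): 4-1 = 3.
Total = 2 + 14 + 2 + 3 = 21.
2 parameter(s) fixed at known values: 21 - 2 = 19.
Dimension = 19

19


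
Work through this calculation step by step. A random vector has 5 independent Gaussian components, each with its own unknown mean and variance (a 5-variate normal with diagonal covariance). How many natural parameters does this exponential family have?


Exponential family dimension calculation:
Each univariate normal has two natural parameters (mu/sigma^2 and -1/(2 sigma^2)).
With 5 independent components, dim = 2 * 5 = 10.

10


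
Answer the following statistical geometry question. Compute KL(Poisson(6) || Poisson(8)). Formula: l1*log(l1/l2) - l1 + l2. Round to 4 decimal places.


KL divergence for Poisson:
KL = l1*log(l1/l2) - l1 + l2.
l1 = 6, l2 = 8.
log(6/8) = -0.287682.
l1*log(l1/l2) = 6 * -0.287682 = -1.726092.
KL = -1.726092 - 6 + 8 = 0.2739

0.2739


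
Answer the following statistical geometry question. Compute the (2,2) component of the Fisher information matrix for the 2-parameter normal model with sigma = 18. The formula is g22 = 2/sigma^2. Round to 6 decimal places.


For the 2-parameter normal family, the Fisher metric has:
  g11 = 1/sigma^2, g22 = 2/sigma^2.
sigma = 18, sigma^2 = 324.
g22 = 0.006173

0.006173


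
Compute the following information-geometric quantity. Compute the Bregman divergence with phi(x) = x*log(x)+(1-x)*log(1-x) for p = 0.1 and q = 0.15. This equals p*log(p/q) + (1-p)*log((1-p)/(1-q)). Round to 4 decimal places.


Bregman divergence with negative entropy generator:
D = p*log(p/q) + (1-p)*log((1-p)/(1-q)).
p = 0.1, q = 0.15.
p*log(p/q) = 0.1*log(0.1/0.15) = -0.040547.
(1-p)*log((1-p)/(1-q)) = 0.9*log(0.9/0.85) = 0.051443.
D = -0.040547 + 0.051443 = 0.0109

0.0109


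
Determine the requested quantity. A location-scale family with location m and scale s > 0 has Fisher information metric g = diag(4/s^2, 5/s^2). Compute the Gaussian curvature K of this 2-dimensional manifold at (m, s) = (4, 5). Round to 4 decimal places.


The metric has the form g = (A dm^2 + B ds^2)/s^2 with A = 4, B = 5.
Substitute u = sqrt(A/B)*m: g = B*(du^2 + ds^2)/s^2, i.e. B times the
Poincare upper half-plane metric, which has constant Gaussian curvature -1.
Scaling a 2D metric by a constant c divides the Gaussian curvature by c,
so K = -1/B = -1/(5) = -0.2000 everywhere (the point (m, s) = (4, 5) is irrelevant:
the curvature is constant).
The requested Gaussian curvature is K = -0.2000.

-0.2000


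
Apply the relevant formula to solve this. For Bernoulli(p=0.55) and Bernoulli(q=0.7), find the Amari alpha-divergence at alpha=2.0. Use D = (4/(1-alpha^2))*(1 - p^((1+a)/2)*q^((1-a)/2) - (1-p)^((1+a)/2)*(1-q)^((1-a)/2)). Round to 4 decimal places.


Amari alpha-divergence:
D = (4/(1-alpha^2))*(1 - p^((1+a)/2)*q^((1-a)/2) - (1-p)^((1+a)/2)*(1-q)^((1-a)/2)).
alpha = 2.0, p = 0.55, q = 0.7.
e1 = (1+alpha)/2 = 1.5, e2 = (1-alpha)/2 = -0.5.
t1 = p^e1 * q^e2 = 0.55^1.5 * 0.7^-0.5 = 0.487523.
t2 = (1-p)^e1 * (1-q)^e2 = 0.45^1.5 * 0.3^-0.5 = 0.551135.
4/(1-alpha^2) = -1.333333.
D = -1.333333*(1 - 0.487523 - 0.551135) = 0.0515

0.0515


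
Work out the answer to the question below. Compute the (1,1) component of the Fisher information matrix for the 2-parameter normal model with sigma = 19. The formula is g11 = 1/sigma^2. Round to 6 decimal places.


For the 2-parameter normal family, the Fisher metric has:
  g11 = 1/sigma^2, g22 = 2/sigma^2.
sigma = 19, sigma^2 = 361.
g11 = 0.002770

0.002770


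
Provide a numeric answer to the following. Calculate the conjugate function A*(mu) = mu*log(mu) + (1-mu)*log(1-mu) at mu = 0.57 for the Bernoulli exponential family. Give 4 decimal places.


Legendre transform for Bernoulli:
A*(mu) = mu*log(mu) + (1-mu)*log(1-mu).
mu = 0.57, 1-mu = 0.43.
mu*log(mu) = 0.57*log(0.57) = -0.320408.
(1-mu)*log(1-mu) = 0.43*log(0.43) = -0.362907.
A* = -0.320408 + -0.362907 = -0.6833

-0.6833


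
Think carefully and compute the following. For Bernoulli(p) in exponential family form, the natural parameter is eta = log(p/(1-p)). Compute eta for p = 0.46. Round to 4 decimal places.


Natural parameter for Bernoulli: eta = log(p/(1-p)).
p = 0.46, 1-p = 0.54.
p/(1-p) = 0.851852.
eta = log(0.851852) = -0.1603

-0.1603


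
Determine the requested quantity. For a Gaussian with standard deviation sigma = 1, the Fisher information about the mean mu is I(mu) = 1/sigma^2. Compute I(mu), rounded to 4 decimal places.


The Fisher information for the mean of a normal distribution is I(mu) = 1/sigma^2.
sigma = 1, so sigma^2 = 1.
I(mu) = 1/1 = 1.0000

1.0000


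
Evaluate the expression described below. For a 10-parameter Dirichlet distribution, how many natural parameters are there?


Exponential family dimension calculation:
Dirichlet with 10 components has 10 natural parameters.

10


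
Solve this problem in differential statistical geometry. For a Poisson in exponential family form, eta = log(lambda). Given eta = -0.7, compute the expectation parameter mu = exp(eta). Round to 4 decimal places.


Expectation parameter for Poisson exponential family:
mu = exp(eta).
eta = -0.7.
mu = exp(-0.7) = 0.4966

0.4966


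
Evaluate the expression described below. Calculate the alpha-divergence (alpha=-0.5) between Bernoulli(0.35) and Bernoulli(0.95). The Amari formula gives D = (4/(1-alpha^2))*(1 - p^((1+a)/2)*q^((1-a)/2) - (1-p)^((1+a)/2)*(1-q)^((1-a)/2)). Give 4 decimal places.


Amari alpha-divergence:
D = (4/(1-alpha^2))*(1 - p^((1+a)/2)*q^((1-a)/2) - (1-p)^((1+a)/2)*(1-q)^((1-a)/2)).
alpha = -0.5, p = 0.35, q = 0.95.
e1 = (1+alpha)/2 = 0.25, e2 = (1-alpha)/2 = 0.75.
t1 = p^e1 * q^e2 = 0.35^0.25 * 0.95^0.75 = 0.740133.
t2 = (1-p)^e1 * (1-q)^e2 = 0.65^0.25 * 0.05^0.75 = 0.094941.
4/(1-alpha^2) = 5.333333.
D = 5.333333*(1 - 0.740133 - 0.094941) = 0.8796

0.8796


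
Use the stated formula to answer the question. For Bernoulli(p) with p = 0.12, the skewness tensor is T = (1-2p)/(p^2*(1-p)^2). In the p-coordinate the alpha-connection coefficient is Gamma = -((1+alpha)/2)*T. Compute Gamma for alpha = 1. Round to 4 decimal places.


Skewness (Amari-Chentsov) tensor: T = (1-2p)/(p^2*(1-p)^2).
p = 0.12, 1-2p = 0.76, p^2 = 0.0144, (1-p)^2 = 0.7744.
T = 0.76/(0.0144 * 0.7744) = 68.153122.
In the p-coordinate, Gamma^(alpha) = Gamma^(0) - (alpha/2)*T with Gamma^(0) = (1/2)*g'(p) = -T/2,
so Gamma^(alpha) = -((1+alpha)/2)*T.
alpha = 1, -(1+alpha)/2 = -1.0.
Gamma = -1.0 * 68.153122 = -68.1531

-68.1531


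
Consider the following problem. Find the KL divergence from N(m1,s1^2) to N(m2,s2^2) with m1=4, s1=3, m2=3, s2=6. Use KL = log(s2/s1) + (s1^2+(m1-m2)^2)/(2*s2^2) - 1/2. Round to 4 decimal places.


KL divergence between normal distributions:
KL = log(s2/s1) + (s1^2 + (m1-m2)^2)/(2*s2^2) - 1/2.
log(6/3) = 0.693147.
(3^2 + (4-3)^2)/(2*6^2) = (9 + 1)/72 = 0.138889.
KL = 0.693147 + 0.138889 - 0.5 = 0.3320

0.3320


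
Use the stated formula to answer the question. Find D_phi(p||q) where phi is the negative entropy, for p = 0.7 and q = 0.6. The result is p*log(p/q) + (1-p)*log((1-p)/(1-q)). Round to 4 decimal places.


Bregman divergence with negative entropy generator:
D = p*log(p/q) + (1-p)*log((1-p)/(1-q)).
p = 0.7, q = 0.6.
p*log(p/q) = 0.7*log(0.7/0.6) = 0.107905.
(1-p)*log((1-p)/(1-q)) = 0.3*log(0.3/0.4) = -0.086305.
D = 0.107905 + -0.086305 = 0.0216

0.0216


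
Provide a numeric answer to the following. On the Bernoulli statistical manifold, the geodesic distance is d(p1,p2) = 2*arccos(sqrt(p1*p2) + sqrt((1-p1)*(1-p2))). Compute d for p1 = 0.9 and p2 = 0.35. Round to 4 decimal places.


Geodesic distance on Bernoulli manifold:
d(p1,p2) = 2*arccos(sqrt(p1*p2) + sqrt((1-p1)*(1-p2))).
sqrt(p1*p2) = sqrt(0.9*0.35) = 0.561249.
sqrt((1-p1)*(1-p2)) = sqrt(0.1*0.65) = 0.254951.
arg = 0.561249 + 0.254951 = 0.8162.
d = 2*arccos(0.8162) = 1.2320

1.2320


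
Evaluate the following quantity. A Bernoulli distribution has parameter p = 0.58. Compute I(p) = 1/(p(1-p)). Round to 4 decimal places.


For Bernoulli(p), Fisher information is I(p) = 1/(p*(1-p)).
p = 0.58, 1-p = 0.42.
p*(1-p) = 0.2436.
I(p) = 1/0.2436 = 4.1051

4.1051


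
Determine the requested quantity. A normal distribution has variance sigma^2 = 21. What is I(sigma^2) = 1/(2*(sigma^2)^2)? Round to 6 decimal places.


Fisher information for variance: I(sigma^2) = 1/(2*sigma^4).
sigma^2 = 21, so sigma^4 = 441.
I = 1/(2*441) = 1/882 = 0.001134

0.001134


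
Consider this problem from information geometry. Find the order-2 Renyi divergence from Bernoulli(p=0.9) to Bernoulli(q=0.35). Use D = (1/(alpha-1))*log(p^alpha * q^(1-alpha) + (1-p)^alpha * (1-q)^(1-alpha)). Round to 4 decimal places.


Renyi divergence of order alpha between Bernoulli distributions:
D = (1/(alpha-1))*log(p^alpha * q^(1-alpha) + (1-p)^alpha * (1-q)^(1-alpha)).
alpha = 2, p = 0.9, q = 0.35.
p^alpha * q^(1-alpha) = 0.9^2 * 0.35^-1 = 2.314286.
(1-p)^alpha * (1-q)^(1-alpha) = 0.1^2 * 0.65^-1 = 0.015385.
sum = 2.314286 + 0.015385 = 2.32967.
D = (1/1)*log(2.32967) = 0.8457

0.8457


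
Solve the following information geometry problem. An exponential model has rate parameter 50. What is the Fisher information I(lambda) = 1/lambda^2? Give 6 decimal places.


Fisher information for exponential: I(lambda) = 1/lambda^2.
lambda = 50, lambda^2 = 2500.
I = 1/2500 = 0.000400

0.000400


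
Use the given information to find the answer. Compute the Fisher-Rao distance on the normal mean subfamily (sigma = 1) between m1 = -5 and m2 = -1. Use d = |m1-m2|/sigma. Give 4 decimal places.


On the fixed-variance normal subfamily, geodesic distance = |m1-m2|/sigma.
|-5 - -1| = 4.
sigma = 1.
d = 4/1 = 4.0000

4.0000


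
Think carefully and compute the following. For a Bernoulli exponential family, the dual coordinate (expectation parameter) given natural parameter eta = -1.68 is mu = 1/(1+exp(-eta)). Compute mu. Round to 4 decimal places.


Dual coordinate (expectation parameter) for Bernoulli:
mu = 1/(1+exp(-eta)).
eta = -1.68.
exp(-eta) = exp(1.68) = 5.365556.
mu = 1/(1+5.365556) = 0.1571

0.1571


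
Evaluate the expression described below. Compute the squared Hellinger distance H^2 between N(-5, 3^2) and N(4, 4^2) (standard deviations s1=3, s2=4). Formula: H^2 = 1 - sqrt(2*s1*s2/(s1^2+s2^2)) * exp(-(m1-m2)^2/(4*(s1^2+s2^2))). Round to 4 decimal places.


Squared Hellinger distance for Gaussians:
H^2 = 1 - sqrt(2*s1*s2/(s1^2+s2^2)) * exp(-(m1-m2)^2/(4*(s1^2+s2^2))).
s1^2 = 9, s2^2 = 16, s1^2+s2^2 = 25.
sqrt(2*3*4/(25)) = 0.979796.
(m1-m2)^2 = (-9)^2 = 81.
exp(-81/(4*25)) = exp(-0.81) = 0.444858.
H^2 = 1 - 0.979796*0.444858 = 0.5641

0.5641


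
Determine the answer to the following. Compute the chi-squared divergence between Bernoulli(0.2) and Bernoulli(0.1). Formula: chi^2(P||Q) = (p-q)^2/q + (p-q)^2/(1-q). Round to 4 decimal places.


Chi-squared divergence between Bernoulli distributions:
chi^2 = (p-q)^2/q + (p-q)^2/(1-q).
p = 0.2, q = 0.1, p-q = 0.1.
(p-q)^2 = 0.01.
term1 = 0.01/0.1 = 0.1.
term2 = 0.01/0.9 = 0.011111.
chi^2 = 0.1 + 0.011111 = 0.1111

0.1111


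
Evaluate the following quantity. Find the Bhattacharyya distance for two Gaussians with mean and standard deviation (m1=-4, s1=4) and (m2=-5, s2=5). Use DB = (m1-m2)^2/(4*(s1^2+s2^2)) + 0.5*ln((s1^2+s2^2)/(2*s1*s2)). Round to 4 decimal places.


Bhattacharyya distance between two Gaussians:
DB = (m1-m2)^2/(4*(s1^2+s2^2)) + (1/2)*ln((s1^2+s2^2)/(2*s1*s2)).
(m1-m2)^2 = (1)^2 = 1.
s1^2+s2^2 = 16 + 25 = 41.
term1 = 1/164 = 0.006098.
term2 = 0.5*ln(41/40.0) = 0.012346.
DB = 0.006098 + 0.012346 = 0.0184

0.0184


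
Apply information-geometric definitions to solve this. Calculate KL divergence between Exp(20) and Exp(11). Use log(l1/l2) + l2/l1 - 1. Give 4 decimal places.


KL divergence for exponential family:
KL = log(l1/l2) + l2/l1 - 1.
log(20/11) = 0.597837.
11/20 = 0.55.
KL = 0.597837 + 0.55 - 1 = 0.1478

0.1478


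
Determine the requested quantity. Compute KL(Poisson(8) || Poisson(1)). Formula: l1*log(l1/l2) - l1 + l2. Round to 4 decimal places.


KL divergence for Poisson:
KL = l1*log(l1/l2) - l1 + l2.
l1 = 8, l2 = 1.
log(8/1) = 2.079442.
l1*log(l1/l2) = 8 * 2.079442 = 16.635532.
KL = 16.635532 - 8 + 1 = 9.6355

9.6355


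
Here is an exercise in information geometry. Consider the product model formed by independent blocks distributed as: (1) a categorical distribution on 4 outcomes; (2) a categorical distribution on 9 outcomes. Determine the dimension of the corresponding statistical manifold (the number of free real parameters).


The dimension of a statistical manifold equals the number of free
(independent) real parameters of the model. For a product of independent
blocks the parameter counts add.
- categorical on 4 outcomes (probabilities sum to 1): 4-1 = 3.
- categorical on 9 outcomes (probabilities sum to 1): 9-1 = 8.
Total = 3 + 8 = 11.
Dimension = 11

11


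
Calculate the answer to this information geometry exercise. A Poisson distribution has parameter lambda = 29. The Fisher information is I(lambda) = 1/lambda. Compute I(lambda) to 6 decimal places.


Fisher information for Poisson: I(lambda) = 1/lambda.
lambda = 29.
I(lambda) = 1/29 = 0.034483

0.034483


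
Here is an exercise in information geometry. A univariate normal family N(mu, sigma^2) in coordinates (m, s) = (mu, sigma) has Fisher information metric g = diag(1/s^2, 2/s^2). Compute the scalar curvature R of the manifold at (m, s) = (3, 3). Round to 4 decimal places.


The metric has the form g = (A dm^2 + B ds^2)/s^2 with A = 1, B = 2.
Substitute u = sqrt(A/B)*m: g = B*(du^2 + ds^2)/s^2, i.e. B times the
Poincare upper half-plane metric, which has constant Gaussian curvature -1.
Scaling a 2D metric by a constant c divides the Gaussian curvature by c,
so K = -1/B = -1/(2) = -0.5000 everywhere (the point (m, s) = (3, 3) is irrelevant:
the curvature is constant).
Scalar curvature in dimension 2: R = 2K = -2/(2) = -1.0000.

-1.0000


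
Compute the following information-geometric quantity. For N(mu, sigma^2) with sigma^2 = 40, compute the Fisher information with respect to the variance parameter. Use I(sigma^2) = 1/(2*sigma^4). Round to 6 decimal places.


Fisher information for variance: I(sigma^2) = 1/(2*sigma^4).
sigma^2 = 40, so sigma^4 = 1600.
I = 1/(2*1600) = 1/3200 = 0.000313

0.000313


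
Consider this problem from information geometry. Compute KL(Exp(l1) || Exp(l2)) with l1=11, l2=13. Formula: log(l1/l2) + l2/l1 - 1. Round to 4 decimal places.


KL divergence for exponential family:
KL = log(l1/l2) + l2/l1 - 1.
log(11/13) = -0.167054.
13/11 = 1.181818.
KL = -0.167054 + 1.181818 - 1 = 0.0148

0.0148


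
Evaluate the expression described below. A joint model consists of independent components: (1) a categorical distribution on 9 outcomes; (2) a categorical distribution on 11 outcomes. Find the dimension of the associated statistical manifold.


The dimension of a statistical manifold equals the number of free
(independent) real parameters of the model. For a product of independent
blocks the parameter counts add.
- categorical on 9 outcomes (probabilities sum to 1): 9-1 = 8.
- categorical on 11 outcomes (probabilities sum to 1): 11-1 = 10.
Total = 8 + 10 = 18.
Dimension = 18

18


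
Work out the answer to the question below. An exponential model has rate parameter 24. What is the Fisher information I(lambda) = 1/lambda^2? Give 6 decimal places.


Fisher information for exponential: I(lambda) = 1/lambda^2.
lambda = 24, lambda^2 = 576.
I = 1/576 = 0.001736

0.001736


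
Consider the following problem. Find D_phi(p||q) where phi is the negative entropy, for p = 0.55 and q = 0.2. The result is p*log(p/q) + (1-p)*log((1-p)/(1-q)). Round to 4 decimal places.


Bregman divergence with negative entropy generator:
D = p*log(p/q) + (1-p)*log((1-p)/(1-q)).
p = 0.55, q = 0.2.
p*log(p/q) = 0.55*log(0.55/0.2) = 0.556381.
(1-p)*log((1-p)/(1-q)) = 0.45*log(0.45/0.8) = -0.258914.
D = 0.556381 + -0.258914 = 0.2975

0.2975


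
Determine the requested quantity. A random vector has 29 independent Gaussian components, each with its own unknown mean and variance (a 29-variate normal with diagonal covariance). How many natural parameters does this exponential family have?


Exponential family dimension calculation:
Each univariate normal has two natural parameters (mu/sigma^2 and -1/(2 sigma^2)).
With 29 independent components, dim = 2 * 29 = 58.

58


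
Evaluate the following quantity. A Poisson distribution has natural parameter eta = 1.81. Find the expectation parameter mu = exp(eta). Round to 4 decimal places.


Expectation parameter for Poisson exponential family:
mu = exp(eta).
eta = 1.81.
mu = exp(1.81) = 6.1104

6.1104


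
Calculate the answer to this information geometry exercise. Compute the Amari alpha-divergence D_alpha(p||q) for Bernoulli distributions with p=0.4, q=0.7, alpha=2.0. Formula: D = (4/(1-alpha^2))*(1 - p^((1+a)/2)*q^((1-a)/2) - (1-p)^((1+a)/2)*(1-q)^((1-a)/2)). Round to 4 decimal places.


Amari alpha-divergence:
D = (4/(1-alpha^2))*(1 - p^((1+a)/2)*q^((1-a)/2) - (1-p)^((1+a)/2)*(1-q)^((1-a)/2)).
alpha = 2.0, p = 0.4, q = 0.7.
e1 = (1+alpha)/2 = 1.5, e2 = (1-alpha)/2 = -0.5.
t1 = p^e1 * q^e2 = 0.4^1.5 * 0.7^-0.5 = 0.302372.
t2 = (1-p)^e1 * (1-q)^e2 = 0.6^1.5 * 0.3^-0.5 = 0.848528.
4/(1-alpha^2) = -1.333333.
D = -1.333333*(1 - 0.302372 - 0.848528) = 0.2012

0.2012


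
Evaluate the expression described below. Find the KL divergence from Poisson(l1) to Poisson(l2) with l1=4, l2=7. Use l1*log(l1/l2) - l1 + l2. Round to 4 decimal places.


KL divergence for Poisson:
KL = l1*log(l1/l2) - l1 + l2.
l1 = 4, l2 = 7.
log(4/7) = -0.559616.
l1*log(l1/l2) = 4 * -0.559616 = -2.238463.
KL = -2.238463 - 4 + 7 = 0.7615

0.7615


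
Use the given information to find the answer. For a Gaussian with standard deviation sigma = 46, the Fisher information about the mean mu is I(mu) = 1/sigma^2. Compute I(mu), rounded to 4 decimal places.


The Fisher information for the mean of a normal distribution is I(mu) = 1/sigma^2.
sigma = 46, so sigma^2 = 2116.
I(mu) = 1/2116 = 0.0005

0.0005


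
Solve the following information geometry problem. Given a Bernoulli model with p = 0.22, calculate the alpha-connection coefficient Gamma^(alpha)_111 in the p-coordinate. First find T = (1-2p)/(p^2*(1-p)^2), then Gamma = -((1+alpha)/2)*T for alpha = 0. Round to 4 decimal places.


Skewness (Amari-Chentsov) tensor: T = (1-2p)/(p^2*(1-p)^2).
p = 0.22, 1-2p = 0.56, p^2 = 0.0484, (1-p)^2 = 0.6084.
T = 0.56/(0.0484 * 0.6084) = 19.017502.
In the p-coordinate, Gamma^(alpha) = Gamma^(0) - (alpha/2)*T with Gamma^(0) = (1/2)*g'(p) = -T/2,
so Gamma^(alpha) = -((1+alpha)/2)*T.
alpha = 0, -(1+alpha)/2 = -0.5.
Gamma = -0.5 * 19.017502 = -9.5088

-9.5088


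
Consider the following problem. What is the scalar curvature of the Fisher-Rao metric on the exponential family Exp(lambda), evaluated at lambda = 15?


This family has a single free parameter, so its statistical manifold
is 1-dimensional. The Riemann curvature tensor of any 1-dimensional
Riemannian manifold vanishes identically, so R = 0.

0


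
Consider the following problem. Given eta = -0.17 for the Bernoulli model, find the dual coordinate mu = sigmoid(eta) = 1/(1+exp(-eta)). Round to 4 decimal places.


Dual coordinate (expectation parameter) for Bernoulli:
mu = 1/(1+exp(-eta)).
eta = -0.17.
exp(-eta) = exp(0.17) = 1.185305.
mu = 1/(1+1.185305) = 0.4576

0.4576


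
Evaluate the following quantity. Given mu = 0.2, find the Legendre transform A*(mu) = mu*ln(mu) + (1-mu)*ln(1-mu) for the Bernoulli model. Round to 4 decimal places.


Legendre transform for Bernoulli:
A*(mu) = mu*log(mu) + (1-mu)*log(1-mu).
mu = 0.2, 1-mu = 0.8.
mu*log(mu) = 0.2*log(0.2) = -0.321888.
(1-mu)*log(1-mu) = 0.8*log(0.8) = -0.178515.
A* = -0.321888 + -0.178515 = -0.5004

-0.5004


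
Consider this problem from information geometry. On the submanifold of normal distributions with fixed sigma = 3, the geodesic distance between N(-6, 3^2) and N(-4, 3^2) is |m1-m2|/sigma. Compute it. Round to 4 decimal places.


On the fixed-variance normal subfamily, geodesic distance = |m1-m2|/sigma.
|-6 - -4| = 2.
sigma = 3.
d = 2/3 = 0.6667

0.6667


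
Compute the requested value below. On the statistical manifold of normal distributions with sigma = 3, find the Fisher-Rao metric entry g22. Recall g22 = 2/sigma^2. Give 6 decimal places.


For the 2-parameter normal family, the Fisher metric has:
  g11 = 1/sigma^2, g22 = 2/sigma^2.
sigma = 3, sigma^2 = 9.
g22 = 0.222222

0.222222


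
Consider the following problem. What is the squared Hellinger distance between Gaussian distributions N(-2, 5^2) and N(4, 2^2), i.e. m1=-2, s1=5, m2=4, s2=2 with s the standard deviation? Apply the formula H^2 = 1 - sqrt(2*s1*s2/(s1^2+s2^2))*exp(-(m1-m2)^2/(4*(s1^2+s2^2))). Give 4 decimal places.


Squared Hellinger distance for Gaussians:
H^2 = 1 - sqrt(2*s1*s2/(s1^2+s2^2)) * exp(-(m1-m2)^2/(4*(s1^2+s2^2))).
s1^2 = 25, s2^2 = 4, s1^2+s2^2 = 29.
sqrt(2*5*2/(29)) = 0.830455.
(m1-m2)^2 = (-6)^2 = 36.
exp(-36/(4*29)) = exp(-0.310345) = 0.733194.
H^2 = 1 - 0.830455*0.733194 = 0.3911

0.3911


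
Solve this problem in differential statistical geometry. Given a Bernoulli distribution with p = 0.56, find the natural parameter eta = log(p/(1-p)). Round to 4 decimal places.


Natural parameter for Bernoulli: eta = log(p/(1-p)).
p = 0.56, 1-p = 0.44.
p/(1-p) = 1.272727.
eta = log(1.272727) = 0.2412

0.2412


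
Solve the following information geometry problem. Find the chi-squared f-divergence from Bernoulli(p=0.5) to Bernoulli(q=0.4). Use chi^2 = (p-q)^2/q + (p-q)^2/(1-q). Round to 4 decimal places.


Chi-squared divergence between Bernoulli distributions:
chi^2 = (p-q)^2/q + (p-q)^2/(1-q).
p = 0.5, q = 0.4, p-q = 0.1.
(p-q)^2 = 0.01.
term1 = 0.01/0.4 = 0.025.
term2 = 0.01/0.6 = 0.016667.
chi^2 = 0.025 + 0.016667 = 0.0417

0.0417


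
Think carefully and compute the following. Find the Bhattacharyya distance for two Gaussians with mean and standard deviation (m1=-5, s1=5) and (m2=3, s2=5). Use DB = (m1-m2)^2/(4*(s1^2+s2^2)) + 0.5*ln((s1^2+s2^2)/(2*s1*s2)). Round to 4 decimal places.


Bhattacharyya distance between two Gaussians:
DB = (m1-m2)^2/(4*(s1^2+s2^2)) + (1/2)*ln((s1^2+s2^2)/(2*s1*s2)).
(m1-m2)^2 = (-8)^2 = 64.
s1^2+s2^2 = 25 + 25 = 50.
term1 = 64/200 = 0.32.
term2 = 0.5*ln(50/50.0) = 0.0.
DB = 0.32 + 0.0 = 0.3200

0.3200


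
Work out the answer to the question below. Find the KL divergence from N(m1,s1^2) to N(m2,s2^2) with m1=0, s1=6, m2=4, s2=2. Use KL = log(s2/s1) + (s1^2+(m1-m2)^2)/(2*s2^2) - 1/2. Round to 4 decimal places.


KL divergence between normal distributions:
KL = log(s2/s1) + (s1^2 + (m1-m2)^2)/(2*s2^2) - 1/2.
log(2/6) = -1.098612.
(6^2 + (0-4)^2)/(2*2^2) = (36 + 16)/8 = 6.5.
KL = -1.098612 + 6.5 - 0.5 = 4.9014

4.9014


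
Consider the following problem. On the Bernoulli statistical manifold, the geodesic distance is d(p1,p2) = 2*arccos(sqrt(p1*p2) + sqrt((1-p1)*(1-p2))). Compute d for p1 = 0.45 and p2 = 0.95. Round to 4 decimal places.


Geodesic distance on Bernoulli manifold:
d(p1,p2) = 2*arccos(sqrt(p1*p2) + sqrt((1-p1)*(1-p2))).
sqrt(p1*p2) = sqrt(0.45*0.95) = 0.653835.
sqrt((1-p1)*(1-p2)) = sqrt(0.55*0.05) = 0.165831.
arg = 0.653835 + 0.165831 = 0.819666.
d = 2*arccos(0.819666) = 1.2199

1.2199


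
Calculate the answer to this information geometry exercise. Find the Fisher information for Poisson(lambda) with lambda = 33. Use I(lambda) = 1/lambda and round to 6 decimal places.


Fisher information for Poisson: I(lambda) = 1/lambda.
lambda = 33.
I(lambda) = 1/33 = 0.030303

0.030303


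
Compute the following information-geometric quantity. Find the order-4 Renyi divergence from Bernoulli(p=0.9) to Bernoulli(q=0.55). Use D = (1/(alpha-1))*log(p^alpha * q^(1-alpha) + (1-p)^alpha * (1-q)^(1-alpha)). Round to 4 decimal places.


Renyi divergence of order alpha between Bernoulli distributions:
D = (1/(alpha-1))*log(p^alpha * q^(1-alpha) + (1-p)^alpha * (1-q)^(1-alpha)).
alpha = 4, p = 0.9, q = 0.55.
p^alpha * q^(1-alpha) = 0.9^4 * 0.55^-3 = 3.943501.
(1-p)^alpha * (1-q)^(1-alpha) = 0.1^4 * 0.45^-3 = 0.001097.
sum = 3.943501 + 0.001097 = 3.944599.
D = (1/3)*log(3.944599) = 0.4574

0.4574


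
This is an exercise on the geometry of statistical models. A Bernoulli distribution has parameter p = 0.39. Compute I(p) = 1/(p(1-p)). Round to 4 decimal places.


For Bernoulli(p), Fisher information is I(p) = 1/(p*(1-p)).
p = 0.39, 1-p = 0.61.
p*(1-p) = 0.2379.
I(p) = 1/0.2379 = 4.2034

4.2034


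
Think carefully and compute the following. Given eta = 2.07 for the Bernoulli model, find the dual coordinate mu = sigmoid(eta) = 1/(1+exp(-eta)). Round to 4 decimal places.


Dual coordinate (expectation parameter) for Bernoulli:
mu = 1/(1+exp(-eta)).
eta = 2.07.
exp(-eta) = exp(-2.07) = 0.126186.
mu = 1/(1+0.126186) = 0.8880

0.8880


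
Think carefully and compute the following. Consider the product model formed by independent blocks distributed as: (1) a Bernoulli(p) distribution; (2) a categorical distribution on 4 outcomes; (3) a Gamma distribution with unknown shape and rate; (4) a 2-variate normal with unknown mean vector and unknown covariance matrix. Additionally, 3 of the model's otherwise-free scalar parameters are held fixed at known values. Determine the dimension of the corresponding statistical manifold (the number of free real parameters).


The dimension of a statistical manifold equals the number of free
(independent) real parameters of the model. For a product of independent
blocks the parameter counts add.
- Bernoulli (p): 1.
- categorical on 4 outcomes (probabilities sum to 1): 4-1 = 3.
- Gamma (shape, rate): 2.
- 2-variate normal: 2 (mean) + 2*3/2 = 3 (symmetric covariance) = 5.
Total = 1 + 3 + 2 + 5 = 11.
3 parameter(s) fixed at known values: 11 - 3 = 8.
Dimension = 8

8


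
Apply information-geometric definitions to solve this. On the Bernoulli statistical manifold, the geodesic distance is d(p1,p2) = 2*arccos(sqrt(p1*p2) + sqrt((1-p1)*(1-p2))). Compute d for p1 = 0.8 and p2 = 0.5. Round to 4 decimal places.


Geodesic distance on Bernoulli manifold:
d(p1,p2) = 2*arccos(sqrt(p1*p2) + sqrt((1-p1)*(1-p2))).
sqrt(p1*p2) = sqrt(0.8*0.5) = 0.632456.
sqrt((1-p1)*(1-p2)) = sqrt(0.2*0.5) = 0.316228.
arg = 0.632456 + 0.316228 = 0.948683.
d = 2*arccos(0.948683) = 0.6435

0.6435


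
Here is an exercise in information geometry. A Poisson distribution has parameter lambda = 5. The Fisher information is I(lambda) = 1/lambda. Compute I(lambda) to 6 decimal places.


Fisher information for Poisson: I(lambda) = 1/lambda.
lambda = 5.
I(lambda) = 1/5 = 0.200000

0.200000


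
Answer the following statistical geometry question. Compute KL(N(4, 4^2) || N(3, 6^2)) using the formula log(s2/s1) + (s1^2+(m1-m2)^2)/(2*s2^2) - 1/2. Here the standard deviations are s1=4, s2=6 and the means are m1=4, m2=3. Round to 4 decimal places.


KL divergence between normal distributions:
KL = log(s2/s1) + (s1^2 + (m1-m2)^2)/(2*s2^2) - 1/2.
log(6/4) = 0.405465.
(4^2 + (4-3)^2)/(2*6^2) = (16 + 1)/72 = 0.236111.
KL = 0.405465 + 0.236111 - 0.5 = 0.1416

0.1416


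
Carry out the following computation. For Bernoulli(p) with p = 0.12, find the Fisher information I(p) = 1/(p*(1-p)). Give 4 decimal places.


For Bernoulli(p), Fisher information is I(p) = 1/(p*(1-p)).
p = 0.12, 1-p = 0.88.
p*(1-p) = 0.1056.
I(p) = 1/0.1056 = 9.4697

9.4697


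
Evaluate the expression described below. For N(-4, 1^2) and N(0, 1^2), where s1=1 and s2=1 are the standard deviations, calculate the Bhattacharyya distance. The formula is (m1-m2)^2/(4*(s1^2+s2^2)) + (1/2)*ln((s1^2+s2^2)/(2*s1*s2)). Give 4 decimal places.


Bhattacharyya distance between two Gaussians:
DB = (m1-m2)^2/(4*(s1^2+s2^2)) + (1/2)*ln((s1^2+s2^2)/(2*s1*s2)).
(m1-m2)^2 = (-4)^2 = 16.
s1^2+s2^2 = 1 + 1 = 2.
term1 = 16/8 = 2.0.
term2 = 0.5*ln(2/2.0) = 0.0.
DB = 2.0 + 0.0 = 2.0000

2.0000


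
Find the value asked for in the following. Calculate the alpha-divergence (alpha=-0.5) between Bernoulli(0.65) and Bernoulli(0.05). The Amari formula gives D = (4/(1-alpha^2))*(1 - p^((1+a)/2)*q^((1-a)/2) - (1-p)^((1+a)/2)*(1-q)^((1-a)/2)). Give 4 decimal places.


Amari alpha-divergence:
D = (4/(1-alpha^2))*(1 - p^((1+a)/2)*q^((1-a)/2) - (1-p)^((1+a)/2)*(1-q)^((1-a)/2)).
alpha = -0.5, p = 0.65, q = 0.05.
e1 = (1+alpha)/2 = 0.25, e2 = (1-alpha)/2 = 0.75.
t1 = p^e1 * q^e2 = 0.65^0.25 * 0.05^0.75 = 0.094941.
t2 = (1-p)^e1 * (1-q)^e2 = 0.35^0.25 * 0.95^0.75 = 0.740133.
4/(1-alpha^2) = 5.333333.
D = 5.333333*(1 - 0.094941 - 0.740133) = 0.8796

0.8796
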